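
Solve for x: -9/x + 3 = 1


Subtract 3 from both sides: -9/x = -2
Multiply both sides by x: -9 = -2 * x
Divide by -2: x = 9/2

x = 9/2


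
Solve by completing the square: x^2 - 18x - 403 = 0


Start: x^2 - 18x - 403 = 0
Move constant: x^2 - 18x = 403
Half of -18 is -9, squared is 81
Add 81 to both sides: x^2 - 18x + 81 = 484
(x - 9)^2 = 484
x - 9 = ±22
x = 9 + 22 = 31 or x = 9 - 22 = -13

x = -13, x = 31


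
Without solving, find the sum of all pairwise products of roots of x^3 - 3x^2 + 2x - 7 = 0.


By Vieta's formulas for x^3 + bx^2 + cx + d = 0:
  r1 + r2 + r3 = -b/a = 3
  r1*r2 + r1*r3 + r2*r3 = c/a = 2
  r1*r2*r3 = -d/a = 7


Sum of pairwise products = 2


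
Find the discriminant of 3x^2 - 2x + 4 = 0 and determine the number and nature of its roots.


For ax^2 + bx + c = 0, discriminant D = b^2 - 4ac
Here a = 3, b = -2, c = 4
D = (-2)^2 - 4(3)(4) = 4 - 48 = -44

D = -44 < 0
The equation has no real roots (2 complex conjugate roots).

Discriminant = -44, no real roots (2 complex conjugate roots)


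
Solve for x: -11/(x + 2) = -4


Multiply both sides by (x + 2): -11 = -4(x + 2)
Distribute: -11 = -4x - 8
-4x = -11 + 8 = -3
x = 3/4

x = 3/4


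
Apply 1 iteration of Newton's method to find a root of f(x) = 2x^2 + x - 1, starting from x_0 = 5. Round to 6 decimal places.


Newton's method: x_(n+1) = x_n - f(x_n)/f'(x_n)
f(x) = 2x^2 + x - 1
f'(x) = 4x + 1

Iteration 1:
  f(5.000000) = 54.000000
  f'(5.000000) = 21.000000
  x_1 = 5.000000 - (54.000000)/(21.000000) = 2.428571

x_1 = 2.428571


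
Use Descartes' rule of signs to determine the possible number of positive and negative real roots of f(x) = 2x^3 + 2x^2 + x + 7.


Descartes' rule of signs:

For positive roots, count sign changes in f(x) = 2x^3 + 2x^2 + x + 7:
Signs of coefficients: +, +, +, +
Number of sign changes: 0
Possible positive real roots: 0

For negative roots, examine f(-x) = -2x^3 + 2x^2 - x + 7:
Signs of coefficients: -, +, -, +
Number of sign changes: 3
Possible negative real roots: 3, 1

Positive roots: 0; Negative roots: 3 or 1


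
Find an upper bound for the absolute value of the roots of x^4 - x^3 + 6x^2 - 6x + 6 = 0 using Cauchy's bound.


Cauchy's bound: all roots r satisfy |r| <= 1 + max(|a_i/a_n|) for i = 0,...,n-1
where a_n is the leading coefficient.

Coefficients: [1, -1, 6, -6, 6]
Leading coefficient a_n = 1
Ratios |a_i/a_n|: 1, 6, 6, 6
Maximum ratio: 6
Cauchy's bound: |r| <= 1 + 6 = 7

Upper bound = 7


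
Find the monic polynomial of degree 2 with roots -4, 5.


A monic polynomial with roots -4, 5 is:
p(x) = (x + 4)(x - 5)
After multiplying by (x + 4): x + 4
After multiplying by (x - 5): x^2 - x - 20

x^2 - x - 20


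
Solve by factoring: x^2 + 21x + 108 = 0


We need two numbers that multiply to 108 and add to 21.
Those numbers are 9 and 12 (since 9 * 12 = 108 and 9 + 12 = 21).
So x^2 + 21x + 108 = (x + 9)(x + 12) = 0
Setting each factor to zero: x = -9 or x = -12

x = -12, x = -9


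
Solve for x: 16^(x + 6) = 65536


Express both sides with the same base.
65536 = 16^4
Since the bases match, equate exponents: x + 6 = 4
So x = 4 - (6) = -2

x = -2


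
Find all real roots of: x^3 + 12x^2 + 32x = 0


The constant term is 0, so x = 0 is a root. Factor out x:
  x(x^2 + 12x + 32) = 0
Solve the quadratic x^2 + 12x + 32 = 0: discriminant = 12^2 - 4(1)(32) = 144 - 128 = 16.
sqrt(16) = 4, so x = (-12 ± 4)/2: x = -4 or x = -8.

x = -8, x = -4, x = 0


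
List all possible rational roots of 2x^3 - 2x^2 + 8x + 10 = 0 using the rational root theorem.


Rational root theorem: possible roots are ±p/q where:
  p divides the constant term (10): p ∈ {1, 2, 5, 10}
  q divides the leading coefficient (2): q ∈ {1, 2}

All possible rational roots: -10, -5, -5/2, -2, -1, -1/2, 1/2, 1, 2, 5/2, 5, 10

-10, -5, -5/2, -2, -1, -1/2, 1/2, 1, 2, 5/2, 5, 10


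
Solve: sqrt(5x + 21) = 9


Square both sides: 5x + 21 = 9^2 = 81
5x = 81 - 21 = 60
x = 12
Check: sqrt(5*12 + 21) = sqrt(81) = 9 ✓

x = 12


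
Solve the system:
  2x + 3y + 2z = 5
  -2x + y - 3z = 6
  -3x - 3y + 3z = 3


Using Cramer's rule. Expand each determinant along the first row.
D  = 2*[1*3 - (-3)*(-3)] - 3*[(-2)*3 - (-3)*(-3)] + 2*[(-2)*(-3) - 1*(-3)]
  = 2*(-6) - 3*(-15) + 2*(9) = 51
Dx = 5*[1*3 - (-3)*(-3)] - 3*[6*3 - (-3)*3] + 2*[6*(-3) - 1*3]
  = 5*(-6) - 3*(27) + 2*(-21) = -153
Dy = 2*[6*3 - (-3)*3] - 5*[(-2)*3 - (-3)*(-3)] + 2*[(-2)*3 - 6*(-3)]
  = 2*(27) - 5*(-15) + 2*(12) = 153
Dz = 2*[1*3 - 6*(-3)] - 3*[(-2)*3 - 6*(-3)] + 5*[(-2)*(-3) - 1*(-3)]
  = 2*(21) - 3*(12) + 5*(9) = 51
x = Dx/D = -153/51 = -3, y = Dy/D = 153/51 = 3, z = Dz/D = 51/51 = 1
Check eq1: (2)(-3) + (3)(3) + (2)(1) = 5 = 5 ✓
Check eq2: (-2)(-3) + (1)(3) + (-3)(1) = 6 = 6 ✓
Check eq3: (-3)(-3) + (-3)(3) + (3)(1) = 3 = 3 ✓

x = -3, y = 3, z = 1


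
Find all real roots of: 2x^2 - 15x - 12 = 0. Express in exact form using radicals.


Using the quadratic formula: x = (-b ± sqrt(b^2 - 4ac)) / (2a)
Here a = 2, b = -15, c = -12
Discriminant = b^2 - 4ac = (-15)^2 - 4(2)(-12) = 225 + 96 = 321
Since discriminant = 321 > 0, there are two real roots.
x = (15 ± sqrt(321)) / 4
Numerically: x ≈ 8.2291 or x ≈ -0.7291

x = (15 + sqrt(321)) / 4 or x = (15 - sqrt(321)) / 4


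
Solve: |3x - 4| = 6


An absolute value equation |expr| = 6 gives two cases:
Case 1: 3x - 4 = 6
  3x = 10, so x = 10/3
Case 2: 3x - 4 = -6
  3x = -2, so x = -2/3

x = -2/3, x = 10/3


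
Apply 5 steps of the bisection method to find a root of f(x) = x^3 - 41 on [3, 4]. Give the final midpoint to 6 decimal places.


f(x) = x^3 - 41
f(3) = -14 < 0
f(4) = 23 > 0

Step 1: midpoint = (3.000000 + 4.000000)/2 = 3.500000
  f(3.500000) = 1.875000
  f(mid) > 0, so root is in [3.000000, 3.500000]

Step 2: midpoint = (3.000000 + 3.500000)/2 = 3.250000
  f(3.250000) = -6.671875
  f(mid) < 0, so root is in [3.250000, 3.500000]

Step 3: midpoint = (3.250000 + 3.500000)/2 = 3.375000
  f(3.375000) = -2.556641
  f(mid) < 0, so root is in [3.375000, 3.500000]

Step 4: midpoint = (3.375000 + 3.500000)/2 = 3.437500
  f(3.437500) = -0.381104
  f(mid) < 0, so root is in [3.437500, 3.500000]

Step 5: midpoint = (3.437500 + 3.500000)/2 = 3.468750
  f(3.468750) = 0.736786
  f(mid) > 0, so root is in [3.437500, 3.468750]

midpoint = 3.468750


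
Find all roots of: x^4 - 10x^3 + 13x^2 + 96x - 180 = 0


Let p(x) = x^4 - 10x^3 + 13x^2 + 96x - 180. By the rational root theorem (leading coefficient 1), any rational root is an integer divisor of 180: try ±1, ±2, ... in turn.
Test x = 1: value = -80 ≠ 0.
Test x = -1: value = -252 ≠ 0.
Test x = 2: value = 0 ✓, so (x - 2) is a factor.
Synthetic division by (x - 2): bring down 1; 1(2) - 10 = -8; (-8)(2) + 13 = -3; (-3)(2) + 96 = 90; 90(2) - 180 = 0 → quotient x^3 - 8x^2 - 3x + 90, remainder 0.
Continue with the quotient x^3 - 8x^2 - 3x + 90 (candidates must divide 90; re-test x = 2 first in case it repeats).
Test x = 2: value = 60 ≠ 0.
Test x = -2: value = 56 ≠ 0.
Test x = 3: value = 36 ≠ 0.
Test x = -3: value = 0 ✓, so (x + 3) is a factor.
Synthetic division by (x + 3): bring down 1; 1(-3) - 8 = -11; (-11)(-3) - 3 = 30; 30(-3) + 90 = 0 → quotient x^2 - 11x + 30, remainder 0.
Solve the quadratic x^2 - 11x + 30 = 0: discriminant = (-11)^2 - 4(1)(30) = 121 - 120 = 1.
sqrt(1) = 1, so x = (11 ± 1)/2: x = 6 or x = 5.
Collecting all roots found:

x = -3, x = 2, x = 5, x = 6


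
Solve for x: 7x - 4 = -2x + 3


Starting with: 7x - 4 = -2x + 3
Move all x terms to left: (7 + 2)x = 3 + 4
Simplify: 9x = 7
Divide both sides by 9: x = 7/9

x = 7/9


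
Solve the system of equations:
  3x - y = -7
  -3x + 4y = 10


Using Cramer's rule:
Determinant D = (3)(4) - (-3)(-1) = 12 - 3 = 9
Dx = (-7)(4) - (10)(-1) = -28 + 10 = -18
Dy = (3)(10) - (-3)(-7) = 30 - 21 = 9
x = Dx/D = -18/9 = -2
y = Dy/D = 9/9 = 1

x = -2, y = 1


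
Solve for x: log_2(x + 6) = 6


Convert to exponential form: x + 6 = 2^6 = 64
x = 64 - 6 = 58
Check: log_2(58 + 6) = log_2(64) = log_2(64) = 6 ✓

x = 58


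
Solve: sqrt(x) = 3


Square both sides: x = 3^2 = 9
x = 9 - 0 = 9
x = 9
Check: sqrt(1*9 + 0) = sqrt(9) = 3 ✓

x = 9


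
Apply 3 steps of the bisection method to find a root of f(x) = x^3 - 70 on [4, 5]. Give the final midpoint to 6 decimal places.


f(x) = x^3 - 70
f(4) = -6 < 0
f(5) = 55 > 0

Step 1: midpoint = (4.000000 + 5.000000)/2 = 4.500000
  f(4.500000) = 21.125000
  f(mid) > 0, so root is in [4.000000, 4.500000]

Step 2: midpoint = (4.000000 + 4.500000)/2 = 4.250000
  f(4.250000) = 6.765625
  f(mid) > 0, so root is in [4.000000, 4.250000]

Step 3: midpoint = (4.000000 + 4.250000)/2 = 4.125000
  f(4.125000) = 0.189453
  f(mid) > 0, so root is in [4.000000, 4.125000]

midpoint = 4.125000


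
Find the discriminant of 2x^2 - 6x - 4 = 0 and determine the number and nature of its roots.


For ax^2 + bx + c = 0, discriminant D = b^2 - 4ac
Here a = 2, b = -6, c = -4
D = (-6)^2 - 4(2)(-4) = 36 + 32 = 68

D = 68 > 0 but not a perfect square
The equation has 2 distinct real irrational roots.

Discriminant = 68, 2 distinct real irrational roots


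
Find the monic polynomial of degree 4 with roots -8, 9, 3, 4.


A monic polynomial with roots -8, 9, 3, 4 is:
p(x) = (x + 8)(x - 9)(x - 3)(x - 4)
After multiplying by (x + 8): x + 8
After multiplying by (x - 9): x^2 - x - 72
After multiplying by (x - 3): x^3 - 4x^2 - 69x + 216
After multiplying by (x - 4): x^4 - 8x^3 - 53x^2 + 492x - 864

x^4 - 8x^3 - 53x^2 + 492x - 864


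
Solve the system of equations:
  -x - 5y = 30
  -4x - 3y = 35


Using Cramer's rule:
Determinant D = (-1)(-3) - (-4)(-5) = 3 - 20 = -17
Dx = (30)(-3) - (35)(-5) = -90 + 175 = 85
Dy = (-1)(35) - (-4)(30) = -35 + 120 = 85
x = Dx/D = 85/-17 = -5
y = Dy/D = 85/-17 = -5

x = -5, y = -5


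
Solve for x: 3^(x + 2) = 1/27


Express both sides with the same base.
1/27 = 3^(-3)
Since the bases match, equate exponents: x + 2 = -3
So x = -3 - (2) = -5

x = -5


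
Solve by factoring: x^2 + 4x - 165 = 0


We need two numbers that multiply to -165 and add to 4.
Those numbers are -11 and 15 (since (-11) * 15 = -165 and (-11) + 15 = 4).
So x^2 + 4x - 165 = (x - 11)(x + 15) = 0
Setting each factor to zero: x = 11 or x = -15

x = -15, x = 11


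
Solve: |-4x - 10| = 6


An absolute value equation |expr| = 6 gives two cases:
Case 1: -4x - 10 = 6
  -4x = 16, so x = -4
Case 2: -4x - 10 = -6
  -4x = 4, so x = -1

x = -4, x = -1


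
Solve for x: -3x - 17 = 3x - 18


Starting with: -3x - 17 = 3x - 18
Move all x terms to left: (-3 - 3)x = -18 + 17
Simplify: -6x = -1
Divide both sides by -6: x = 1/6

x = 1/6


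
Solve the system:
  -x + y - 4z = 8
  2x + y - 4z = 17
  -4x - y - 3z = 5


Using Cramer's rule. Expand each determinant along the first row.
D  = (-1)*[1*(-3) - (-4)*(-1)] - 1*[2*(-3) - (-4)*(-4)] + (-4)*[2*(-1) - 1*(-4)]
  = (-1)*(-7) - 1*(-22) + (-4)*(2) = 21
Dx = 8*[1*(-3) - (-4)*(-1)] - 1*[17*(-3) - (-4)*5] + (-4)*[17*(-1) - 1*5]
  = 8*(-7) - 1*(-31) + (-4)*(-22) = 63
Dy = (-1)*[17*(-3) - (-4)*5] - 8*[2*(-3) - (-4)*(-4)] + (-4)*[2*5 - 17*(-4)]
  = (-1)*(-31) - 8*(-22) + (-4)*(78) = -105
Dz = (-1)*[1*5 - 17*(-1)] - 1*[2*5 - 17*(-4)] + 8*[2*(-1) - 1*(-4)]
  = (-1)*(22) - 1*(78) + 8*(2) = -84
x = Dx/D = 63/21 = 3, y = Dy/D = -105/21 = -5, z = Dz/D = -84/21 = -4
Check eq1: (-1)(3) + (1)(-5) + (-4)(-4) = 8 = 8 ✓
Check eq2: (2)(3) + (1)(-5) + (-4)(-4) = 17 = 17 ✓
Check eq3: (-4)(3) + (-1)(-5) + (-3)(-4) = 5 = 5 ✓

x = 3, y = -5, z = -4


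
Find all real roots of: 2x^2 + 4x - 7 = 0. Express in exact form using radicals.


Using the quadratic formula: x = (-b ± sqrt(b^2 - 4ac)) / (2a)
Here a = 2, b = 4, c = -7
Discriminant = b^2 - 4ac = 4^2 - 4(2)(-7) = 16 + 56 = 72
Since discriminant = 72 > 0, there are two real roots.
x = (-4 ± 6*sqrt(2)) / 4
Simplifying: x = (-2 ± 3*sqrt(2)) / 2
Numerically: x ≈ 1.1213 or x ≈ -3.1213

x = (-2 + 3*sqrt(2)) / 2 or x = (-2 - 3*sqrt(2)) / 2


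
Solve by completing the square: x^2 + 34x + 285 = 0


Start: x^2 + 34x + 285 = 0
Move constant: x^2 + 34x = -285
Half of 34 is 17, squared is 289
Add 289 to both sides: x^2 + 34x + 289 = 4
(x + 17)^2 = 4
x + 17 = ±2
x = -17 + 2 = -15 or x = -17 - 2 = -19

x = -19, x = -15


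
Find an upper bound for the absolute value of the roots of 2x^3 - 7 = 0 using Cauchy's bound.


Cauchy's bound: all roots r satisfy |r| <= 1 + max(|a_i/a_n|) for i = 0,...,n-1
where a_n is the leading coefficient.

Coefficients: [2, 0, 0, -7]
Leading coefficient a_n = 2
Ratios |a_i/a_n|: 0, 0, 7/2
Maximum ratio: 7/2
Cauchy's bound: |r| <= 1 + 7/2 = 9/2

Upper bound = 9/2


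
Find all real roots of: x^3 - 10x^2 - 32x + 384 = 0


Let p(x) = x^3 - 10x^2 - 32x + 384. By the rational root theorem (leading coefficient 1), any rational root is an integer divisor of 384: try ±1, ±2, ... in turn.
Test x = 1: value = 343 ≠ 0.
Test x = -1: value = 405 ≠ 0.
Test x = 2: value = 288 ≠ 0.
Test x = -2: value = 400 ≠ 0.
Test x = 3: value = 225 ≠ 0.
Test x = -3: value = 363 ≠ 0.
Test x = 4: value = 160 ≠ 0.
Test x = -4: value = 288 ≠ 0.
Test x = 6: value = 48 ≠ 0.
Test x = -6: value = 0 ✓, so (x + 6) is a factor.
Synthetic division by (x + 6): bring down 1; 1(-6) - 10 = -16; (-16)(-6) - 32 = 64; 64(-6) + 384 = 0 → quotient x^2 - 16x + 64, remainder 0.
Solve the quadratic x^2 - 16x + 64 = 0: discriminant = (-16)^2 - 4(1)(64) = 256 - 256 = 0.
Discriminant = 0, so a double root: x = 16/2 = 8.

x = -6, x = 8 (multiplicity 2)


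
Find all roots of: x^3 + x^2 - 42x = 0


The constant term is 0, so x = 0 is a root. Factor out x:
  x^2 + x - 42 = 0
Solve the quadratic x^2 + x - 42 = 0: discriminant = 1^2 - 4(1)(-42) = 1 + 168 = 169.
sqrt(169) = 13, so x = (-1 ± 13)/2: x = 6 or x = -7.
Collecting all roots found:

x = -7, x = 0, x = 6


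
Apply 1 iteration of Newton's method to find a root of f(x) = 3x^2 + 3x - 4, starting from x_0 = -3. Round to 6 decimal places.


Newton's method: x_(n+1) = x_n - f(x_n)/f'(x_n)
f(x) = 3x^2 + 3x - 4
f'(x) = 6x + 3

Iteration 1:
  f(-3.000000) = 14.000000
  f'(-3.000000) = -15.000000
  x_1 = -3.000000 - (14.000000)/(-15.000000) = -2.066667

x_1 = -2.066667


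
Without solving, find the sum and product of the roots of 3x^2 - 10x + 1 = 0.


By Vieta's formulas for ax^2 + bx + c = 0:
  Sum of roots = -b/a
  Product of roots = c/a

Here a = 3, b = -10, c = 1
Sum = -(-10)/3 = 10/3
Product = 1/3 = 1/3

Sum = 10/3, Product = 1/3


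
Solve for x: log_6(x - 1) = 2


Convert to exponential form: x - 1 = 6^2 = 36
x = 36 + 1 = 37
Check: log_6(37 - 1) = log_6(36) = log_6(36) = 2 ✓

x = 37


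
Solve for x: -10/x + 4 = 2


Subtract 4 from both sides: -10/x = -2
Multiply both sides by x: -10 = -2 * x
Divide by -2: x = 5

x = 5


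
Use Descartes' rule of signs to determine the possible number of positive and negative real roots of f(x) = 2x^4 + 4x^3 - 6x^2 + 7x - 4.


Descartes' rule of signs:

For positive roots, count sign changes in f(x) = 2x^4 + 4x^3 - 6x^2 + 7x - 4:
Signs of coefficients: +, +, -, +, -
Number of sign changes: 3
Possible positive real roots: 3, 1

For negative roots, examine f(-x) = 2x^4 - 4x^3 - 6x^2 - 7x - 4:
Signs of coefficients: +, -, -, -, -
Number of sign changes: 1
Possible negative real roots: 1

Positive roots: 3 or 1; Negative roots: 1


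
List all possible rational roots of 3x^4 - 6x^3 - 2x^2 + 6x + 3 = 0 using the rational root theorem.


Rational root theorem: possible roots are ±p/q where:
  p divides the constant term (3): p ∈ {1, 3}
  q divides the leading coefficient (3): q ∈ {1, 3}

All possible rational roots: -3, -1, -1/3, 1/3, 1, 3

-3, -1, -1/3, 1/3, 1, 3


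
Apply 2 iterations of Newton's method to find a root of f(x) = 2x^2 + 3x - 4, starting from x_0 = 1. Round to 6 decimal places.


Newton's method: x_(n+1) = x_n - f(x_n)/f'(x_n)
f(x) = 2x^2 + 3x - 4
f'(x) = 4x + 3

Iteration 1:
  f(1.000000) = 1.000000
  f'(1.000000) = 7.000000
  x_1 = 1.000000 - (1.000000)/(7.000000) = 0.857143

Iteration 2:
  f(0.857143) = 0.040816
  f'(0.857143) = 6.428571
  x_2 = 0.857143 - (0.040816)/(6.428571) = 0.850794

x_2 = 0.850794


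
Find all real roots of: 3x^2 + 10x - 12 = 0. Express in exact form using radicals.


Using the quadratic formula: x = (-b ± sqrt(b^2 - 4ac)) / (2a)
Here a = 3, b = 10, c = -12
Discriminant = b^2 - 4ac = 10^2 - 4(3)(-12) = 100 + 144 = 244
Since discriminant = 244 > 0, there are two real roots.
x = (-10 ± 2*sqrt(61)) / 6
Simplifying: x = (-5 ± sqrt(61)) / 3
Numerically: x ≈ 0.9367 or x ≈ -4.2701

x = (-5 + sqrt(61)) / 3 or x = (-5 - sqrt(61)) / 3


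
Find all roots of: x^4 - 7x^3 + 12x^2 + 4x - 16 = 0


Let p(x) = x^4 - 7x^3 + 12x^2 + 4x - 16. By the rational root theorem (leading coefficient 1), any rational root is an integer divisor of 16: try ±1, ±2, ... in turn.
Test x = 1: value = -6 ≠ 0.
Test x = -1: value = 0 ✓, so (x + 1) is a factor.
Synthetic division by (x + 1): bring down 1; 1(-1) - 7 = -8; (-8)(-1) + 12 = 20; 20(-1) + 4 = -16; (-16)(-1) - 16 = 0 → quotient x^3 - 8x^2 + 20x - 16, remainder 0.
Continue with the quotient x^3 - 8x^2 + 20x - 16 (candidates must divide 16; re-test x = -1 first in case it repeats).
Test x = -1: value = -45 ≠ 0.
Test x = 2: value = 0 ✓, so (x - 2) is a factor.
Synthetic division by (x - 2): bring down 1; 1(2) - 8 = -6; (-6)(2) + 20 = 8; 8(2) - 16 = 0 → quotient x^2 - 6x + 8, remainder 0.
Solve the quadratic x^2 - 6x + 8 = 0: discriminant = (-6)^2 - 4(1)(8) = 36 - 32 = 4.
sqrt(4) = 2, so x = (6 ± 2)/2: x = 4 or x = 2.
Collecting all roots found:

x = -1, x = 2 (multiplicity 2), x = 4


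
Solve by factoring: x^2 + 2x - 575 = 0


We need two numbers that multiply to -575 and add to 2.
Those numbers are -23 and 25 (since (-23) * 25 = -575 and (-23) + 25 = 2).
So x^2 + 2x - 575 = (x - 23)(x + 25) = 0
Setting each factor to zero: x = 23 or x = -25

x = -25, x = 23


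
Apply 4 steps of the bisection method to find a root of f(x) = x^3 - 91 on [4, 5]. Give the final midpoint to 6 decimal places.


f(x) = x^3 - 91
f(4) = -27 < 0
f(5) = 34 > 0

Step 1: midpoint = (4.000000 + 5.000000)/2 = 4.500000
  f(4.500000) = 0.125000
  f(mid) > 0, so root is in [4.000000, 4.500000]

Step 2: midpoint = (4.000000 + 4.500000)/2 = 4.250000
  f(4.250000) = -14.234375
  f(mid) < 0, so root is in [4.250000, 4.500000]

Step 3: midpoint = (4.250000 + 4.500000)/2 = 4.375000
  f(4.375000) = -7.259766
  f(mid) < 0, so root is in [4.375000, 4.500000]

Step 4: midpoint = (4.375000 + 4.500000)/2 = 4.437500
  f(4.437500) = -3.619385
  f(mid) < 0, so root is in [4.437500, 4.500000]

midpoint = 4.437500


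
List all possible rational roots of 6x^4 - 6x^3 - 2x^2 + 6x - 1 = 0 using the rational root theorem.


Rational root theorem: possible roots are ±p/q where:
  p divides the constant term (-1): p ∈ {1}
  q divides the leading coefficient (6): q ∈ {1, 2, 3, 6}

All possible rational roots: -1, -1/2, -1/3, -1/6, 1/6, 1/3, 1/2, 1

-1, -1/2, -1/3, -1/6, 1/6, 1/3, 1/2, 1


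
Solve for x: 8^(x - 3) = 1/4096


Express both sides with the same base.
1/4096 = 8^(-4)
Since the bases match, equate exponents: x - 3 = -4
So x = -4 - (-3) = -1

x = -1


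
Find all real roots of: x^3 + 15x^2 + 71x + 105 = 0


Let p(x) = x^3 + 15x^2 + 71x + 105. By the rational root theorem (leading coefficient 1), any rational root is an integer divisor of 105: try ±1, ±2, ... in turn.
Test x = 1: value = 192 ≠ 0.
Test x = -1: value = 48 ≠ 0.
Test x = 3: value = 480 ≠ 0.
Test x = -3: value = 0 ✓, so (x + 3) is a factor.
Synthetic division by (x + 3): bring down 1; 1(-3) + 15 = 12; 12(-3) + 71 = 35; 35(-3) + 105 = 0 → quotient x^2 + 12x + 35, remainder 0.
Solve the quadratic x^2 + 12x + 35 = 0: discriminant = 12^2 - 4(1)(35) = 144 - 140 = 4.
sqrt(4) = 2, so x = (-12 ± 2)/2: x = -5 or x = -7.

x = -7, x = -5, x = -3


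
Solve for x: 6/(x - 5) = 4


Multiply both sides by (x - 5): 6 = 4(x - 5)
Distribute: 6 = 4x - 20
4x = 6 + 20 = 26
x = 13/2

x = 13/2


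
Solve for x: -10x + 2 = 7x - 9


Starting with: -10x + 2 = 7x - 9
Move all x terms to left: (-10 - 7)x = -9 - 2
Simplify: -17x = -11
Divide both sides by -17: x = 11/17

x = 11/17


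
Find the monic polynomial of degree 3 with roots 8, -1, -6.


A monic polynomial with roots 8, -1, -6 is:
p(x) = (x - 8)(x + 1)(x + 6)
After multiplying by (x - 8): x - 8
After multiplying by (x + 1): x^2 - 7x - 8
After multiplying by (x + 6): x^3 - x^2 - 50x - 48

x^3 - x^2 - 50x - 48


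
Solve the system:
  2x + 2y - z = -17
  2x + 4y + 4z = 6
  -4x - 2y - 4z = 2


Using Cramer's rule. Expand each determinant along the first row.
D  = 2*[4*(-4) - 4*(-2)] - 2*[2*(-4) - 4*(-4)] + (-1)*[2*(-2) - 4*(-4)]
  = 2*(-8) - 2*(8) + (-1)*(12) = -44
Dx = (-17)*[4*(-4) - 4*(-2)] - 2*[6*(-4) - 4*2] + (-1)*[6*(-2) - 4*2]
  = (-17)*(-8) - 2*(-32) + (-1)*(-20) = 220
Dy = 2*[6*(-4) - 4*2] - (-17)*[2*(-4) - 4*(-4)] + (-1)*[2*2 - 6*(-4)]
  = 2*(-32) - (-17)*(8) + (-1)*(28) = 44
Dz = 2*[4*2 - 6*(-2)] - 2*[2*2 - 6*(-4)] + (-17)*[2*(-2) - 4*(-4)]
  = 2*(20) - 2*(28) + (-17)*(12) = -220
x = Dx/D = 220/-44 = -5, y = Dy/D = 44/-44 = -1, z = Dz/D = -220/-44 = 5
Check eq1: (2)(-5) + (2)(-1) + (-1)(5) = -17 = -17 ✓
Check eq2: (2)(-5) + (4)(-1) + (4)(5) = 6 = 6 ✓
Check eq3: (-4)(-5) + (-2)(-1) + (-4)(5) = 2 = 2 ✓

x = -5, y = -1, z = 5


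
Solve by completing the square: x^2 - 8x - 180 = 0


Start: x^2 - 8x - 180 = 0
Move constant: x^2 - 8x = 180
Half of -8 is -4, squared is 16
Add 16 to both sides: x^2 - 8x + 16 = 196
(x - 4)^2 = 196
x - 4 = ±14
x = 4 + 14 = 18 or x = 4 - 14 = -10

x = -10, x = 18


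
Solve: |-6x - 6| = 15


An absolute value equation |expr| = 15 gives two cases:
Case 1: -6x - 6 = 15
  -6x = 21, so x = -7/2
Case 2: -6x - 6 = -15
  -6x = -9, so x = 3/2

x = -7/2, x = 3/2


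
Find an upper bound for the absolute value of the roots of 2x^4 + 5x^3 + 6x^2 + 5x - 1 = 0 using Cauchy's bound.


Cauchy's bound: all roots r satisfy |r| <= 1 + max(|a_i/a_n|) for i = 0,...,n-1
where a_n is the leading coefficient.

Coefficients: [2, 5, 6, 5, -1]
Leading coefficient a_n = 2
Ratios |a_i/a_n|: 5/2, 3, 5/2, 1/2
Maximum ratio: 3
Cauchy's bound: |r| <= 1 + 3 = 4

Upper bound = 4


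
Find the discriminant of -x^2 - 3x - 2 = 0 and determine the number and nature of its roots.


For ax^2 + bx + c = 0, discriminant D = b^2 - 4ac
Here a = -1, b = -3, c = -2
D = (-3)^2 - 4(-1)(-2) = 9 - 8 = 1

D = 1 > 0 and is a perfect square (sqrt = 1)
The equation has 2 distinct real rational roots.

Discriminant = 1, 2 distinct real rational roots


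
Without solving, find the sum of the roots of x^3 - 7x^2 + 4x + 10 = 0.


By Vieta's formulas for x^3 + bx^2 + cx + d = 0:
  r1 + r2 + r3 = -b/a = 7
  r1*r2 + r1*r3 + r2*r3 = c/a = 4
  r1*r2*r3 = -d/a = -10


Sum = 7


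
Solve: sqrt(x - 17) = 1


Square both sides: x - 17 = 1^2 = 1
x = 1 + 17 = 18
x = 18
Check: sqrt(1*18 - 17) = sqrt(1) = 1 ✓

x = 18


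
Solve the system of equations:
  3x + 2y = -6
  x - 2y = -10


Using Cramer's rule:
Determinant D = (3)(-2) - (1)(2) = -6 - 2 = -8
Dx = (-6)(-2) - (-10)(2) = 12 + 20 = 32
Dy = (3)(-10) - (1)(-6) = -30 + 6 = -24
x = Dx/D = 32/-8 = -4
y = Dy/D = -24/-8 = 3

x = -4, y = 3


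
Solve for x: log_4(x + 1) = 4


Convert to exponential form: x + 1 = 4^4 = 256
x = 256 - 1 = 255
Check: log_4(255 + 1) = log_4(256) = log_4(256) = 4 ✓

x = 255


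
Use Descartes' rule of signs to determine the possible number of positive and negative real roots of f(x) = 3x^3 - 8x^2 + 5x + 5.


Descartes' rule of signs:

For positive roots, count sign changes in f(x) = 3x^3 - 8x^2 + 5x + 5:
Signs of coefficients: +, -, +, +
Number of sign changes: 2
Possible positive real roots: 2, 0

For negative roots, examine f(-x) = -3x^3 - 8x^2 - 5x + 5:
Signs of coefficients: -, -, -, +
Number of sign changes: 1
Possible negative real roots: 1

Positive roots: 2 or 0; Negative roots: 1


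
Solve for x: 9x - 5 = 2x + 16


Starting with: 9x - 5 = 2x + 16
Move all x terms to left: (9 - 2)x = 16 + 5
Simplify: 7x = 21
Divide both sides by 7: x = 3

x = 3


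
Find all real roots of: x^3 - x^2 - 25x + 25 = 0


Let p(x) = x^3 - x^2 - 25x + 25. By the rational root theorem (leading coefficient 1), any rational root is an integer divisor of 25: try ±1, ±2, ... in turn.
Test x = 1: value = 0 ✓, so (x - 1) is a factor.
Synthetic division by (x - 1): bring down 1; 1(1) - 1 = 0; 0(1) - 25 = -25; (-25)(1) + 25 = 0 → quotient x^2 - 25, remainder 0.
Solve the quadratic x^2 - 25 = 0: discriminant = 0^2 - 4(1)(-25) = 0 + 100 = 100.
sqrt(100) = 10, so x = (0 ± 10)/2: x = 5 or x = -5.

x = -5, x = 1, x = 5


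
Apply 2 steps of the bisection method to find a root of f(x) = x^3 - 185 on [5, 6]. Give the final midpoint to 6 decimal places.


f(x) = x^3 - 185
f(5) = -60 < 0
f(6) = 31 > 0

Step 1: midpoint = (5.000000 + 6.000000)/2 = 5.500000
  f(5.500000) = -18.625000
  f(mid) < 0, so root is in [5.500000, 6.000000]

Step 2: midpoint = (5.500000 + 6.000000)/2 = 5.750000
  f(5.750000) = 5.109375
  f(mid) > 0, so root is in [5.500000, 5.750000]

midpoint = 5.750000


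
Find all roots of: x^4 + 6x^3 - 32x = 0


The constant term is 0, so x = 0 is a root. Factor out x:
  x^3 + 6x^2 - 32 = 0
Let p(x) = x^3 + 6x^2 - 32. By the rational root theorem (leading coefficient 1), any rational root is an integer divisor of 32: try ±1, ±2, ... in turn.
Test x = 1: value = -25 ≠ 0.
Test x = -1: value = -27 ≠ 0.
Test x = 2: value = 0 ✓, so (x - 2) is a factor.
Synthetic division by (x - 2): bring down 1; 1(2) + 6 = 8; 8(2) + 0 = 16; 16(2) - 32 = 0 → quotient x^2 + 8x + 16, remainder 0.
Solve the quadratic x^2 + 8x + 16 = 0: discriminant = 8^2 - 4(1)(16) = 64 - 64 = 0.
Discriminant = 0, so a double root: x = -8/2 = -4.
Collecting all roots found:

x = -4 (multiplicity 2), x = 0, x = 2


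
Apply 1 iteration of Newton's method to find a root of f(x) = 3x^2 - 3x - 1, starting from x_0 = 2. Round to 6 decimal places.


Newton's method: x_(n+1) = x_n - f(x_n)/f'(x_n)
f(x) = 3x^2 - 3x - 1
f'(x) = 6x - 3

Iteration 1:
  f(2.000000) = 5.000000
  f'(2.000000) = 9.000000
  x_1 = 2.000000 - (5.000000)/(9.000000) = 1.444444

x_1 = 1.444444


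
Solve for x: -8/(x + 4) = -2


Multiply both sides by (x + 4): -8 = -2(x + 4)
Distribute: -8 = -2x - 8
-2x = -8 + 8 = 0
x = 0

x = 0


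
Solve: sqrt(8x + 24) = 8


Square both sides: 8x + 24 = 8^2 = 64
8x = 64 - 24 = 40
x = 5
Check: sqrt(8*5 + 24) = sqrt(64) = 8 ✓

x = 5


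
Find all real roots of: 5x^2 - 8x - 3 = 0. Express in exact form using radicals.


Using the quadratic formula: x = (-b ± sqrt(b^2 - 4ac)) / (2a)
Here a = 5, b = -8, c = -3
Discriminant = b^2 - 4ac = (-8)^2 - 4(5)(-3) = 64 + 60 = 124
Since discriminant = 124 > 0, there are two real roots.
x = (8 ± 2*sqrt(31)) / 10
Simplifying: x = (4 ± sqrt(31)) / 5
Numerically: x ≈ 1.9136 or x ≈ -0.3136

x = (4 + sqrt(31)) / 5 or x = (4 - sqrt(31)) / 5


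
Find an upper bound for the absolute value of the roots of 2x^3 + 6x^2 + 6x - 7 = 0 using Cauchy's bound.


Cauchy's bound: all roots r satisfy |r| <= 1 + max(|a_i/a_n|) for i = 0,...,n-1
where a_n is the leading coefficient.

Coefficients: [2, 6, 6, -7]
Leading coefficient a_n = 2
Ratios |a_i/a_n|: 3, 3, 7/2
Maximum ratio: 7/2
Cauchy's bound: |r| <= 1 + 7/2 = 9/2

Upper bound = 9/2


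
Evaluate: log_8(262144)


We need the exponent such that 8^? = 262144
8^6 = 262144
Therefore log_8(262144) = 6

6


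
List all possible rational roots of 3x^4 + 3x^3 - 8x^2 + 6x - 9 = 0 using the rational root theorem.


Rational root theorem: possible roots are ±p/q where:
  p divides the constant term (-9): p ∈ {1, 3, 9}
  q divides the leading coefficient (3): q ∈ {1, 3}

All possible rational roots: -9, -3, -1, -1/3, 1/3, 1, 3, 9

-9, -3, -1, -1/3, 1/3, 1, 3, 9


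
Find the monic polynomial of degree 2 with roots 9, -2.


A monic polynomial with roots 9, -2 is:
p(x) = (x - 9)(x + 2)
After multiplying by (x - 9): x - 9
After multiplying by (x + 2): x^2 - 7x - 18

x^2 - 7x - 18


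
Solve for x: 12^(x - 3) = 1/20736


Express both sides with the same base.
1/20736 = 12^(-4)
Since the bases match, equate exponents: x - 3 = -4
So x = -4 - (-3) = -1

x = -1


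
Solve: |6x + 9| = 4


An absolute value equation |expr| = 4 gives two cases:
Case 1: 6x + 9 = 4
  6x = -5, so x = -5/6
Case 2: 6x + 9 = -4
  6x = -13, so x = -13/6

x = -13/6, x = -5/6


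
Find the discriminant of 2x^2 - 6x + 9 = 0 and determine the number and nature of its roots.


For ax^2 + bx + c = 0, discriminant D = b^2 - 4ac
Here a = 2, b = -6, c = 9
D = (-6)^2 - 4(2)(9) = 36 - 72 = -36

D = -36 < 0
The equation has no real roots (2 complex conjugate roots).

Discriminant = -36, no real roots (2 complex conjugate roots)


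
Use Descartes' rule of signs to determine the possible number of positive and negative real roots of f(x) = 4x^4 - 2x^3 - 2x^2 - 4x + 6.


Descartes' rule of signs:

For positive roots, count sign changes in f(x) = 4x^4 - 2x^3 - 2x^2 - 4x + 6:
Signs of coefficients: +, -, -, -, +
Number of sign changes: 2
Possible positive real roots: 2, 0

For negative roots, examine f(-x) = 4x^4 + 2x^3 - 2x^2 + 4x + 6:
Signs of coefficients: +, +, -, +, +
Number of sign changes: 2
Possible negative real roots: 2, 0

Positive roots: 2 or 0; Negative roots: 2 or 0


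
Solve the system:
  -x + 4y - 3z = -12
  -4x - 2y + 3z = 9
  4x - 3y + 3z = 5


Using Cramer's rule. Expand each determinant along the first row.
D  = (-1)*[(-2)*3 - 3*(-3)] - 4*[(-4)*3 - 3*4] + (-3)*[(-4)*(-3) - (-2)*4]
  = (-1)*(3) - 4*(-24) + (-3)*(20) = 33
Dx = (-12)*[(-2)*3 - 3*(-3)] - 4*[9*3 - 3*5] + (-3)*[9*(-3) - (-2)*5]
  = (-12)*(3) - 4*(12) + (-3)*(-17) = -33
Dy = (-1)*[9*3 - 3*5] - (-12)*[(-4)*3 - 3*4] + (-3)*[(-4)*5 - 9*4]
  = (-1)*(12) - (-12)*(-24) + (-3)*(-56) = -132
Dz = (-1)*[(-2)*5 - 9*(-3)] - 4*[(-4)*5 - 9*4] + (-12)*[(-4)*(-3) - (-2)*4]
  = (-1)*(17) - 4*(-56) + (-12)*(20) = -33
x = Dx/D = -33/33 = -1, y = Dy/D = -132/33 = -4, z = Dz/D = -33/33 = -1
Check eq1: (-1)(-1) + (4)(-4) + (-3)(-1) = -12 = -12 ✓
Check eq2: (-4)(-1) + (-2)(-4) + (3)(-1) = 9 = 9 ✓
Check eq3: (4)(-1) + (-3)(-4) + (3)(-1) = 5 = 5 ✓

x = -1, y = -4, z = -1


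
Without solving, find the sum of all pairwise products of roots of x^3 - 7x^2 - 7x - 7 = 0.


By Vieta's formulas for x^3 + bx^2 + cx + d = 0:
  r1 + r2 + r3 = -b/a = 7
  r1*r2 + r1*r3 + r2*r3 = c/a = -7
  r1*r2*r3 = -d/a = 7


Sum of pairwise products = -7


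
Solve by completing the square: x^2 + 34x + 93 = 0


Start: x^2 + 34x + 93 = 0
Move constant: x^2 + 34x = -93
Half of 34 is 17, squared is 289
Add 289 to both sides: x^2 + 34x + 289 = 196
(x + 17)^2 = 196
x + 17 = ±14
x = -17 + 14 = -3 or x = -17 - 14 = -31

x = -31, x = -3


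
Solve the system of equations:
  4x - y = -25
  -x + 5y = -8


Using Cramer's rule:
Determinant D = (4)(5) - (-1)(-1) = 20 - 1 = 19
Dx = (-25)(5) - (-8)(-1) = -125 - 8 = -133
Dy = (4)(-8) - (-1)(-25) = -32 - 25 = -57
x = Dx/D = -133/19 = -7
y = Dy/D = -57/19 = -3

x = -7, y = -3


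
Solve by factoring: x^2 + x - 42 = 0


We need two numbers that multiply to -42 and add to 1.
Those numbers are 7 and -6 (since 7 * (-6) = -42 and 7 + (-6) = 1).
So x^2 + x - 42 = (x + 7)(x - 6) = 0
Setting each factor to zero: x = -7 or x = 6

x = -7, x = 6


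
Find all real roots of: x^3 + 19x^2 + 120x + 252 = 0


Let p(x) = x^3 + 19x^2 + 120x + 252. By the rational root theorem (leading coefficient 1), any rational root is an integer divisor of 252: try ±1, ±2, ... in turn.
Test x = 1: value = 392 ≠ 0.
Test x = -1: value = 150 ≠ 0.
Test x = 2: value = 576 ≠ 0.
Test x = -2: value = 80 ≠ 0.
Test x = 3: value = 810 ≠ 0.
Test x = -3: value = 36 ≠ 0.
Test x = 4: value = 1100 ≠ 0.
Test x = -4: value = 12 ≠ 0.
Test x = 6: value = 1872 ≠ 0.
Test x = -6: value = 0 ✓, so (x + 6) is a factor.
Synthetic division by (x + 6): bring down 1; 1(-6) + 19 = 13; 13(-6) + 120 = 42; 42(-6) + 252 = 0 → quotient x^2 + 13x + 42, remainder 0.
Solve the quadratic x^2 + 13x + 42 = 0: discriminant = 13^2 - 4(1)(42) = 169 - 168 = 1.
sqrt(1) = 1, so x = (-13 ± 1)/2: x = -6 or x = -7.

x = -7, x = -6 (multiplicity 2)


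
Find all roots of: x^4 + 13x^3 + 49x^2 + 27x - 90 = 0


Let p(x) = x^4 + 13x^3 + 49x^2 + 27x - 90. By the rational root theorem (leading coefficient 1), any rational root is an integer divisor of 90: try ±1, ±2, ... in turn.
Test x = 1: value = 0 ✓, so (x - 1) is a factor.
Synthetic division by (x - 1): bring down 1; 1(1) + 13 = 14; 14(1) + 49 = 63; 63(1) + 27 = 90; 90(1) - 90 = 0 → quotient x^3 + 14x^2 + 63x + 90, remainder 0.
Continue with the quotient x^3 + 14x^2 + 63x + 90 (candidates must divide 90; re-test x = 1 first in case it repeats).
Test x = 1: value = 168 ≠ 0.
Test x = -1: value = 40 ≠ 0.
Test x = 2: value = 280 ≠ 0.
Test x = -2: value = 12 ≠ 0.
Test x = 3: value = 432 ≠ 0.
Test x = -3: value = 0 ✓, so (x + 3) is a factor.
Synthetic division by (x + 3): bring down 1; 1(-3) + 14 = 11; 11(-3) + 63 = 30; 30(-3) + 90 = 0 → quotient x^2 + 11x + 30, remainder 0.
Solve the quadratic x^2 + 11x + 30 = 0: discriminant = 11^2 - 4(1)(30) = 121 - 120 = 1.
sqrt(1) = 1, so x = (-11 ± 1)/2: x = -5 or x = -6.
Collecting all roots found:

x = -6, x = -5, x = -3, x = 1


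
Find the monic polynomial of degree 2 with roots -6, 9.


A monic polynomial with roots -6, 9 is:
p(x) = (x + 6)(x - 9)
After multiplying by (x + 6): x + 6
After multiplying by (x - 9): x^2 - 3x - 54

x^2 - 3x - 54


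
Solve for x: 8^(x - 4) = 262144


Express both sides with the same base.
262144 = 8^6
Since the bases match, equate exponents: x - 4 = 6
So x = 6 - (-4) = 10

x = 10


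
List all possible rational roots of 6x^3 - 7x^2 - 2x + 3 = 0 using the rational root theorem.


Rational root theorem: possible roots are ±p/q where:
  p divides the constant term (3): p ∈ {1, 3}
  q divides the leading coefficient (6): q ∈ {1, 2, 3, 6}

All possible rational roots: -3, -3/2, -1, -1/2, -1/3, -1/6, 1/6, 1/3, 1/2, 1, 3/2, 3

-3, -3/2, -1, -1/2, -1/3, -1/6, 1/6, 1/3, 1/2, 1, 3/2, 3


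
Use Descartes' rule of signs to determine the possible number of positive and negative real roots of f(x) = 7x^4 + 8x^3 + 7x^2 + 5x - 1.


Descartes' rule of signs:

For positive roots, count sign changes in f(x) = 7x^4 + 8x^3 + 7x^2 + 5x - 1:
Signs of coefficients: +, +, +, +, -
Number of sign changes: 1
Possible positive real roots: 1

For negative roots, examine f(-x) = 7x^4 - 8x^3 + 7x^2 - 5x - 1:
Signs of coefficients: +, -, +, -, -
Number of sign changes: 3
Possible negative real roots: 3, 1

Positive roots: 1; Negative roots: 3 or 1


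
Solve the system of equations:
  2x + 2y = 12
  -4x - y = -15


Using Cramer's rule:
Determinant D = (2)(-1) - (-4)(2) = -2 + 8 = 6
Dx = (12)(-1) - (-15)(2) = -12 + 30 = 18
Dy = (2)(-15) - (-4)(12) = -30 + 48 = 18
x = Dx/D = 18/6 = 3
y = Dy/D = 18/6 = 3

x = 3, y = 3


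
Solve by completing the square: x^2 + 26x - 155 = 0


Start: x^2 + 26x - 155 = 0
Move constant: x^2 + 26x = 155
Half of 26 is 13, squared is 169
Add 169 to both sides: x^2 + 26x + 169 = 324
(x + 13)^2 = 324
x + 13 = ±18
x = -13 + 18 = 5 or x = -13 - 18 = -31

x = -31, x = 5


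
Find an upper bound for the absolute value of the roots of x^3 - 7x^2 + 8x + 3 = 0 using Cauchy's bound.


Cauchy's bound: all roots r satisfy |r| <= 1 + max(|a_i/a_n|) for i = 0,...,n-1
where a_n is the leading coefficient.

Coefficients: [1, -7, 8, 3]
Leading coefficient a_n = 1
Ratios |a_i/a_n|: 7, 8, 3
Maximum ratio: 8
Cauchy's bound: |r| <= 1 + 8 = 9

Upper bound = 9


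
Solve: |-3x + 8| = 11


An absolute value equation |expr| = 11 gives two cases:
Case 1: -3x + 8 = 11
  -3x = 3, so x = -1
Case 2: -3x + 8 = -11
  -3x = -19, so x = 19/3

x = -1, x = 19/3


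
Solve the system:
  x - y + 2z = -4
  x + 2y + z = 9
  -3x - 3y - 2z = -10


Using Cramer's rule. Expand each determinant along the first row.
D  = 1*[2*(-2) - 1*(-3)] - (-1)*[1*(-2) - 1*(-3)] + 2*[1*(-3) - 2*(-3)]
  = 1*(-1) - (-1)*(1) + 2*(3) = 6
Dx = (-4)*[2*(-2) - 1*(-3)] - (-1)*[9*(-2) - 1*(-10)] + 2*[9*(-3) - 2*(-10)]
  = (-4)*(-1) - (-1)*(-8) + 2*(-7) = -18
Dy = 1*[9*(-2) - 1*(-10)] - (-4)*[1*(-2) - 1*(-3)] + 2*[1*(-10) - 9*(-3)]
  = 1*(-8) - (-4)*(1) + 2*(17) = 30
Dz = 1*[2*(-10) - 9*(-3)] - (-1)*[1*(-10) - 9*(-3)] + (-4)*[1*(-3) - 2*(-3)]
  = 1*(7) - (-1)*(17) + (-4)*(3) = 12
x = Dx/D = -18/6 = -3, y = Dy/D = 30/6 = 5, z = Dz/D = 12/6 = 2
Check eq1: (1)(-3) + (-1)(5) + (2)(2) = -4 = -4 ✓
Check eq2: (1)(-3) + (2)(5) + (1)(2) = 9 = 9 ✓
Check eq3: (-3)(-3) + (-3)(5) + (-2)(2) = -10 = -10 ✓

x = -3, y = 5, z = 2


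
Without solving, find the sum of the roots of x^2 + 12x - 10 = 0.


By Vieta's formulas for ax^2 + bx + c = 0:
  Sum of roots = -b/a
  Product of roots = c/a

Here a = 1, b = 12, c = -10
Sum = -(12)/1 = -12
Product = -10/1 = -10

Sum = -12


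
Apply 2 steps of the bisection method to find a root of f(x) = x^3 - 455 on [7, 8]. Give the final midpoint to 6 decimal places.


f(x) = x^3 - 455
f(7) = -112 < 0
f(8) = 57 > 0

Step 1: midpoint = (7.000000 + 8.000000)/2 = 7.500000
  f(7.500000) = -33.125000
  f(mid) < 0, so root is in [7.500000, 8.000000]

Step 2: midpoint = (7.500000 + 8.000000)/2 = 7.750000
  f(7.750000) = 10.484375
  f(mid) > 0, so root is in [7.500000, 7.750000]

midpoint = 7.750000


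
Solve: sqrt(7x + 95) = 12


Square both sides: 7x + 95 = 12^2 = 144
7x = 144 - 95 = 49
x = 7
Check: sqrt(7*7 + 95) = sqrt(144) = 12 ✓

x = 7


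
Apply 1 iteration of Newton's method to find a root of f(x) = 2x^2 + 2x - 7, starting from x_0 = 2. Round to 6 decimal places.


Newton's method: x_(n+1) = x_n - f(x_n)/f'(x_n)
f(x) = 2x^2 + 2x - 7
f'(x) = 4x + 2

Iteration 1:
  f(2.000000) = 5.000000
  f'(2.000000) = 10.000000
  x_1 = 2.000000 - (5.000000)/(10.000000) = 1.500000

x_1 = 1.500000


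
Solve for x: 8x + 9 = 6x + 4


Starting with: 8x + 9 = 6x + 4
Move all x terms to left: (8 - 6)x = 4 - 9
Simplify: 2x = -5
Divide both sides by 2: x = -5/2

x = -5/2


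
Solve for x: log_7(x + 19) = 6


Convert to exponential form: x + 19 = 7^6 = 117649
x = 117649 - 19 = 117630
Check: log_7(117630 + 19) = log_7(117649) = log_7(117649) = 6 ✓

x = 117630


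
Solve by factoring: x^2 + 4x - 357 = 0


We need two numbers that multiply to -357 and add to 4.
Those numbers are -17 and 21 (since (-17) * 21 = -357 and (-17) + 21 = 4).
So x^2 + 4x - 357 = (x - 17)(x + 21) = 0
Setting each factor to zero: x = 17 or x = -21

x = -21, x = 17


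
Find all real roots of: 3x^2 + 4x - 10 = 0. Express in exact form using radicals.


Using the quadratic formula: x = (-b ± sqrt(b^2 - 4ac)) / (2a)
Here a = 3, b = 4, c = -10
Discriminant = b^2 - 4ac = 4^2 - 4(3)(-10) = 16 + 120 = 136
Since discriminant = 136 > 0, there are two real roots.
x = (-4 ± 2*sqrt(34)) / 6
Simplifying: x = (-2 ± sqrt(34)) / 3
Numerically: x ≈ 1.2770 or x ≈ -2.6103

x = (-2 + sqrt(34)) / 3 or x = (-2 - sqrt(34)) / 3


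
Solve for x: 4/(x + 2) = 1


Multiply both sides by (x + 2): 4 = 1(x + 2)
Distribute: 4 = x + 2
x = 4 - 2 = 2
x = 2

x = 2


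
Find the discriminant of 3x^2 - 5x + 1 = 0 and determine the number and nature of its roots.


For ax^2 + bx + c = 0, discriminant D = b^2 - 4ac
Here a = 3, b = -5, c = 1
D = (-5)^2 - 4(3)(1) = 25 - 12 = 13

D = 13 > 0 but not a perfect square
The equation has 2 distinct real irrational roots.

Discriminant = 13, 2 distinct real irrational roots


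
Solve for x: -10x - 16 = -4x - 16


Starting with: -10x - 16 = -4x - 16
Move all x terms to left: (-10 + 4)x = -16 + 16
Simplify: -6x = 0
Divide both sides by -6: x = 0

x = 0


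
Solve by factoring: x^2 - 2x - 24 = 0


We need two numbers that multiply to -24 and add to -2.
Those numbers are -6 and 4 (since (-6) * 4 = -24 and (-6) + 4 = -2).
So x^2 - 2x - 24 = (x - 6)(x + 4) = 0
Setting each factor to zero: x = 6 or x = -4

x = -4, x = 6


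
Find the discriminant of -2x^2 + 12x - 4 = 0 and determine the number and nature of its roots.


For ax^2 + bx + c = 0, discriminant D = b^2 - 4ac
Here a = -2, b = 12, c = -4
D = (12)^2 - 4(-2)(-4) = 144 - 32 = 112

D = 112 > 0 but not a perfect square
The equation has 2 distinct real irrational roots.

Discriminant = 112, 2 distinct real irrational roots
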